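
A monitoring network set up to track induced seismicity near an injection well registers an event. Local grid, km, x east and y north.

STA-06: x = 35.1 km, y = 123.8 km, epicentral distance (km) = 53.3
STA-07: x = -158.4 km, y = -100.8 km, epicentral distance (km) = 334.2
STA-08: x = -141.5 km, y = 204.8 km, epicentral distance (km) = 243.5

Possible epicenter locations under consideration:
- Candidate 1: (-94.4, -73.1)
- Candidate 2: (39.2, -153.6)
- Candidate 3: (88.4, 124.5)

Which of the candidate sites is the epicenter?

Candidate 3

For each candidate, compare |candidate − station| to the reported distance:
Candidate 1: residuals STA-06 182.4, STA-07 264.5, STA-08 38.4 → max 264.5 km
Candidate 2: residuals STA-06 224.1, STA-07 129.7, STA-08 157.9 → max 224.1 km
Candidate 3: residuals STA-06 0.0, STA-07 0.0, STA-08 0.0 → max 0.0 km
Only Candidate 3 has all residuals ≈ 0.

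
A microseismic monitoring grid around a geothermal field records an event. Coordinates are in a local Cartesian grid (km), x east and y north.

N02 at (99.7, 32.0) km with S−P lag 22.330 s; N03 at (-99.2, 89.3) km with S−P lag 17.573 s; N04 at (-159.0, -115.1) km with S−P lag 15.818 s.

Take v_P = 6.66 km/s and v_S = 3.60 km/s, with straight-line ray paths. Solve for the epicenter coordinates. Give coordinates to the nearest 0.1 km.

Distance from S−P lag: d = Δt · v_P v_S / (v_P − v_S) = Δt · (6.66·3.60)/(6.66−3.60) ≈ 7.8353·Δt.
So d_N02 = 174.96, d_N03 = 137.69, d_N04 = 123.94 km.
Circle about each station: (x − 99.7)² + (y − 32.0)² = 174.96²; (x + 99.2)² + (y − 89.3)² = 137.69²; (x + 159.0)² + (y + 115.1)² = 123.94².
Subtracting pairs of circle equations eliminates x²+y² and gives linear equations (the radical axes):
-397.8 x + 114.6 y = 18503.51
-517.4 x − 294.2 y = 42814.80
Solving the 2×2 system: x ≈ -58.7, y ≈ -42.3 km.

(-58.7, -42.3)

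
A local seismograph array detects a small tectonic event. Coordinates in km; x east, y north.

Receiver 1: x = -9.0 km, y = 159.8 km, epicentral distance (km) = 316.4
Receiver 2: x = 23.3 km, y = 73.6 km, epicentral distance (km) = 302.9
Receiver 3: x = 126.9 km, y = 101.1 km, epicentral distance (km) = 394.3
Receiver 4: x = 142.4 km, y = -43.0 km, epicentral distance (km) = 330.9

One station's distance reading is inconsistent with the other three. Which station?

Receiver 1

Solve using three stations at a time. Using Receiver 2, Receiver 3, Receiver 4 (subtract circle equations pairwise → linear system) gives (x, y) ≈ (-166.0, -162.8).
Distances from that point to each station vs reported:
  Receiver 1: calculated 358.8 vs reported 316.4 → residual 42.4 km
  Receiver 2: calculated 302.9 vs reported 302.9 → residual 0.0 km
  Receiver 3: calculated 394.3 vs reported 394.3 → residual 0.0 km
  Receiver 4: calculated 330.9 vs reported 330.9 → residual 0.0 km
Receiver 2, Receiver 3, Receiver 4 are mutually consistent (residuals ≈ 0); Receiver 1 is off by 42.4 km.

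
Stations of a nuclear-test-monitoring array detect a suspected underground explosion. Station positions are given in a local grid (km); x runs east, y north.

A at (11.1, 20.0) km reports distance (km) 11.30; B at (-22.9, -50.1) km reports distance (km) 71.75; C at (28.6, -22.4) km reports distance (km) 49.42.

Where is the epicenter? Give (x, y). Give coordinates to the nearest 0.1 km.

Circle about each station: (x − 11.1)² + (y − 20.0)² = 11.30²; (x + 22.9)² + (y + 50.1)² = 71.75²; (x − 28.6)² + (y + 22.4)² = 49.42².
Subtracting the A equation from the B and C equations removes the quadratic terms:
-68.0 x − 140.2 y = -2509.16
35.0 x − 84.8 y = -1518.14
Solving the 2×2 system: x ≈ -0.0, y ≈ 17.9 km.
Check against A (with the unrounded x, y): √((x − 11.1)²+(y − 20.0)²) = 11.30 ≈ 11.30 km. ✓

(-0.0, 17.9)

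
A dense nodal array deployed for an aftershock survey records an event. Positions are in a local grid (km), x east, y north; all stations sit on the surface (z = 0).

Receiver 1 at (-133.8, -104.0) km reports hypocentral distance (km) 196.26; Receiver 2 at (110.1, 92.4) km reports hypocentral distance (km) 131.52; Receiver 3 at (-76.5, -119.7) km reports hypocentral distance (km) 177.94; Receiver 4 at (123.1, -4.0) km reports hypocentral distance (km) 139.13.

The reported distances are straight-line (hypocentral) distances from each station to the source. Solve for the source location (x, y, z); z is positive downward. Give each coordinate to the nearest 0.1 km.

(-4.1, 38.6, 36.9)

Each station gives a sphere (x−x_i)² + (y−y_i)² + z² = d_i² (stations at z=0).
Subtracting the Receiver 1 sphere from Receiver 2 and Receiver 3: z² cancels, leaving linear equations in x and y:
487.8 x + 392.8 y = 13161.81
114.6 x − 31.4 y = -1682.76
Solving: x ≈ -4.106, y ≈ 38.606 km (keep extra digits for the depth step; rounded: -4.1, 38.6).
Then from the Receiver 1 sphere: z² = 196.26² − (x + 133.8)² − (y + 104.0)² with x = -4.106, y = 38.606, so z ≈ 36.891 ≈ 36.9 km.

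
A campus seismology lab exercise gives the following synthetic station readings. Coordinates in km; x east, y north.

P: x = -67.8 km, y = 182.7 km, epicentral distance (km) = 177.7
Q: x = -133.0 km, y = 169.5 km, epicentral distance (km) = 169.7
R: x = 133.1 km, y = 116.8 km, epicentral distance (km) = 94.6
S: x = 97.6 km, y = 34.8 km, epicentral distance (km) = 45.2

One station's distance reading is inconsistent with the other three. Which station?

Solve using three stations at a time. Using P, R, S (subtract circle equations pairwise → linear system) gives (x, y) ≈ (58.9, 58.1).
Distances from that point to each station vs reported:
  P: calculated 177.7 vs reported 177.7 → residual 0.0 km
  Q: calculated 221.9 vs reported 169.7 → residual 52.2 km
  R: calculated 94.6 vs reported 94.6 → residual 0.0 km
  S: calculated 45.2 vs reported 45.2 → residual 0.0 km
P, R, S are mutually consistent (residuals ≈ 0); Q is off by 52.2 km.

Q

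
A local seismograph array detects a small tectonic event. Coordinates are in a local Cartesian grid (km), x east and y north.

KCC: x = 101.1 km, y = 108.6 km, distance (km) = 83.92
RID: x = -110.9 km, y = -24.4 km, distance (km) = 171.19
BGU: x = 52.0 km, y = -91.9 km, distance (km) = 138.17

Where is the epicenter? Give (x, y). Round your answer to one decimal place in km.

Circle about each station: (x − 101.1)² + (y − 108.6)² = 83.92²; (x + 110.9)² + (y + 24.4)² = 171.19²; (x − 52.0)² + (y + 91.9)² = 138.17².
Subtracting the KCC equation from the RID and BGU equations removes the quadratic terms:
-424.0 x − 266.0 y = -31384.45
-98.2 x − 401.0 y = -22913.94
Solving the 2×2 system: x ≈ 45.1, y ≈ 46.1 km.

45.1 km east, 46.1 km north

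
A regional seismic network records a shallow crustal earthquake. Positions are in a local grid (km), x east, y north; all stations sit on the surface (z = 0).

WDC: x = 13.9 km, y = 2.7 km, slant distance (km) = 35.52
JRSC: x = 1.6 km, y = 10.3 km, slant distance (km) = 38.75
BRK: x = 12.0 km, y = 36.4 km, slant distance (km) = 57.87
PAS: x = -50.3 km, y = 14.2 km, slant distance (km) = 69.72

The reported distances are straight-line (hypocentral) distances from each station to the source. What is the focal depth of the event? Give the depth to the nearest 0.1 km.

Each station gives a sphere (x−x_i)² + (y−y_i)² + z² = d_i² (stations at z=0).
Subtracting the WDC sphere from JRSC and BRK: z² cancels, leaving linear equations in x and y:
-24.6 x + 15.2 y = -331.74
-3.8 x + 67.4 y = -818.81
Solving: x ≈ 6.195, y ≈ -11.799 km (keep extra digits for the depth step; rounded: 6.2, -11.8).
Then from the WDC sphere: z² = 35.52² − (x − 13.9)² − (y − 2.7)² with x = 6.195, y = -11.799, so z ≈ 31.497 ≈ 31.5 km.

z ≈ 31.5 km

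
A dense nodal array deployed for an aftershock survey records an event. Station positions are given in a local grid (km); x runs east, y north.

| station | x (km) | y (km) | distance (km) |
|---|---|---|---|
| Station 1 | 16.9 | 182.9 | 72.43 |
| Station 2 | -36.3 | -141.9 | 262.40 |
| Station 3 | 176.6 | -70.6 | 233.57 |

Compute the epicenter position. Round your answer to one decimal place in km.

Circle about each station: (x − 16.9)² + (y − 182.9)² = 72.43²; (x + 36.3)² + (y + 141.9)² = 262.40²; (x − 176.6)² + (y + 70.6)² = 233.57².
Subtracting the Station 1 equation from the Station 2 and Station 3 equations removes the quadratic terms:
-106.4 x − 649.6 y = -75892.38
319.4 x − 507.0 y = -46874.94
Solving the 2×2 system: x ≈ 30.7, y ≈ 111.8 km.
Check against Station 1 (with the unrounded x, y): √((x − 16.9)²+(y − 182.9)²) = 72.43 ≈ 72.43 km. ✓

30.7 km east, 111.8 km north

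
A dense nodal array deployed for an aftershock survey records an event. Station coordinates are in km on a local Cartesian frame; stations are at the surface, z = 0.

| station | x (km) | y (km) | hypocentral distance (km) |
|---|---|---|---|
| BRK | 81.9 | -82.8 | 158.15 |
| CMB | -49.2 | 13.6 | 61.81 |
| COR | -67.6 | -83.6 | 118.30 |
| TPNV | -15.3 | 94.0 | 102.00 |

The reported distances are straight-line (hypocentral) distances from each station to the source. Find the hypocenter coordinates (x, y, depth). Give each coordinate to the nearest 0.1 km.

Each station gives a sphere (x−x_i)² + (y−y_i)² + z² = d_i² (stations at z=0).
Subtracting the BRK sphere from CMB and COR: z² cancels, leaving linear equations in x and y:
-262.2 x + 192.8 y = 10233.10
-299.0 x − 1.6 y = 9011.80
Solving: x ≈ -30.204, y ≈ 12.000 km (keep extra digits for the depth step; rounded: -30.2, 12.0).
Then from the BRK sphere: z² = 158.15² − (x − 81.9)² − (y + 82.8)² with x = -30.204, y = 12.000, so z ≈ 58.797 ≈ 58.8 km.

(-30.2, 12.0, 58.8)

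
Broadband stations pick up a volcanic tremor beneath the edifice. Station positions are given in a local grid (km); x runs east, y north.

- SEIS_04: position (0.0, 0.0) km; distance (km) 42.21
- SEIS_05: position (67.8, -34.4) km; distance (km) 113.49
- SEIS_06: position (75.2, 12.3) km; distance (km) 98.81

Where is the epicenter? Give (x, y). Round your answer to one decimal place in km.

x ≈ -20.5 km, y ≈ 36.9 km

Circle about each station: x² + y² = 42.21²; (x − 67.8)² + (y + 34.4)² = 113.49²; (x − 75.2)² + (y − 12.3)² = 98.81².
Subtracting the SEIS_04 equation from the SEIS_05 and SEIS_06 equations removes the quadratic terms:
135.6 x − 68.8 y = -5318.10
150.4 x + 24.6 y = -2175.40
Solving the 2×2 system: x ≈ -20.5, y ≈ 36.9 km.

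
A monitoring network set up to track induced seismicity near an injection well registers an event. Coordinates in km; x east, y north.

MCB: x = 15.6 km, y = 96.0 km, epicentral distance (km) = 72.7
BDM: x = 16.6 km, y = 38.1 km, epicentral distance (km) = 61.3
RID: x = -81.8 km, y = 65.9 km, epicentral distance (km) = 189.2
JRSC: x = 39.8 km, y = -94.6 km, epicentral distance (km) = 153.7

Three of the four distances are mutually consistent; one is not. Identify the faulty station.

RID

Solve using three stations at a time. Using MCB, BDM, JRSC (subtract circle equations pairwise → linear system) gives (x, y) ≈ (75.6, 54.9).
Distances from that point to each station vs reported:
  MCB: calculated 72.7 vs reported 72.7 → residual 0.0 km
  BDM: calculated 61.3 vs reported 61.3 → residual 0.0 km
  RID: calculated 157.8 vs reported 189.2 → residual 31.4 km
  JRSC: calculated 153.7 vs reported 153.7 → residual 0.0 km
MCB, BDM, JRSC are mutually consistent (residuals ≈ 0); RID is off by 31.4 km.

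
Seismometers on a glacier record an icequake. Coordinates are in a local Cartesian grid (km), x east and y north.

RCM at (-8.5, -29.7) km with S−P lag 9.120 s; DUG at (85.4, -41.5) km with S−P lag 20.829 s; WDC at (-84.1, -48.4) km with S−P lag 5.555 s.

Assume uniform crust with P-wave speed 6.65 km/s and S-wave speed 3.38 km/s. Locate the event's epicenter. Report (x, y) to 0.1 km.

Distance from S−P lag: d = Δt · v_P v_S / (v_P − v_S) = Δt · (6.65·3.38)/(6.65−3.38) ≈ 6.8737·Δt.
So d_RCM = 62.69, d_DUG = 143.17, d_WDC = 38.18 km.
Circle about each station: (x + 8.5)² + (y + 29.7)² = 62.69²; (x − 85.4)² + (y + 41.5)² = 143.17²; (x + 84.1)² + (y + 48.4)² = 38.18².
Subtracting the RCM equation from the DUG and WDC equations removes the quadratic terms:
187.8 x − 23.6 y = -8506.54
-151.2 x − 37.4 y = 10933.35
Solving the 2×2 system: x ≈ -54.4, y ≈ -72.4 km.
Check against RCM (with the unrounded x, y): √((x + 8.5)²+(y + 29.7)²) = 62.70 ≈ 62.69 km. ✓

-54.4 km east, -72.4 km north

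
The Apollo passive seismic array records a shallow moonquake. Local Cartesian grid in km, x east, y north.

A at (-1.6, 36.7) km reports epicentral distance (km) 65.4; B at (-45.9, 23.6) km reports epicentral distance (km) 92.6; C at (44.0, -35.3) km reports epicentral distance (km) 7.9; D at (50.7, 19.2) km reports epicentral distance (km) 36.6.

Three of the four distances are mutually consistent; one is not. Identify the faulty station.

C

Solve using three stations at a time. Using A, B, D (subtract circle equations pairwise → linear system) gives (x, y) ≈ (38.2, -15.2).
Distances from that point to each station vs reported:
  A: calculated 65.4 vs reported 65.4 → residual 0.0 km
  B: calculated 92.6 vs reported 92.6 → residual 0.0 km
  C: calculated 20.9 vs reported 7.9 → residual 13.0 km
  D: calculated 36.7 vs reported 36.6 → residual 0.1 km
A, B, D are mutually consistent (residuals ≈ 0); C is off by 13.0 km.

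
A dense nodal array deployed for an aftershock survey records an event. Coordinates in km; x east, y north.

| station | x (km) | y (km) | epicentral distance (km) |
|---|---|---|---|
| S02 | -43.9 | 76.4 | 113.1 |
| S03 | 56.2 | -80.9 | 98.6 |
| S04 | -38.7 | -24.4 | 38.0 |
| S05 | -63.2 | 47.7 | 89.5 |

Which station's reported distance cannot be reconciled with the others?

Solve using three stations at a time. Using S02, S03, S05 (subtract circle equations pairwise → linear system) gives (x, y) ≈ (-31.6, -36.0).
Distances from that point to each station vs reported:
  S02: calculated 113.1 vs reported 113.1 → residual 0.0 km
  S03: calculated 98.6 vs reported 98.6 → residual 0.0 km
  S04: calculated 13.6 vs reported 38.0 → residual 24.4 km
  S05: calculated 89.5 vs reported 89.5 → residual 0.0 km
S02, S03, S05 are mutually consistent (residuals ≈ 0); S04 is off by 24.4 km.

S04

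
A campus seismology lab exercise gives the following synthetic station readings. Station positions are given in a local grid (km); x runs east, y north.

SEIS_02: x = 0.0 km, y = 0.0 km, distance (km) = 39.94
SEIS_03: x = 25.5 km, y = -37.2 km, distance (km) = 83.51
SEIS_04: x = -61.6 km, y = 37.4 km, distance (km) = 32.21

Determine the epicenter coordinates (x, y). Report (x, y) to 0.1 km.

x ≈ -33.2 km, y ≈ 22.2 km

Circle about each station: x² + y² = 39.94²; (x − 25.5)² + (y + 37.2)² = 83.51²; (x + 61.6)² + (y − 37.4)² = 32.21².
Subtracting pairs of circle equations eliminates x²+y² and gives linear equations (the radical axes):
51.0 x − 74.4 y = -3344.63
-123.2 x + 74.8 y = 5751.04
Solving the 2×2 system: x ≈ -33.2, y ≈ 22.2 km.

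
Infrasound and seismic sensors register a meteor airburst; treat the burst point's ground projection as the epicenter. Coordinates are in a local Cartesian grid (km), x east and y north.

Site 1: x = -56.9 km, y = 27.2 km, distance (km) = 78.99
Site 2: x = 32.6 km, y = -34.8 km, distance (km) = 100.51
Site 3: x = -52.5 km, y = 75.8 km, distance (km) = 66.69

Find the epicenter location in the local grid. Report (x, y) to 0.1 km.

Circle about each station: (x + 56.9)² + (y − 27.2)² = 78.99²; (x − 32.6)² + (y + 34.8)² = 100.51²; (x + 52.5)² + (y − 75.8)² = 66.69².
Subtracting the Site 1 equation from the Site 2 and Site 3 equations removes the quadratic terms:
179.0 x − 124.0 y = -5566.49
8.8 x + 97.2 y = 6316.30
Solving the 2×2 system: x ≈ 13.1, y ≈ 63.8 km.
Check against Site 1 (with the unrounded x, y): √((x + 56.9)²+(y − 27.2)²) = 78.99 ≈ 78.99 km. ✓

x ≈ 13.1 km, y ≈ 63.8 km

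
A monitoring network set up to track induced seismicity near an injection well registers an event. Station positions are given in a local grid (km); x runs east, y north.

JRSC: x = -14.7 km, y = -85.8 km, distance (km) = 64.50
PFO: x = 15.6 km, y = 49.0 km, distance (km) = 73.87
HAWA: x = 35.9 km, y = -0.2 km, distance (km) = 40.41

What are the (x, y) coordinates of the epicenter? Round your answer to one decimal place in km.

3.1 km east, -23.8 km north

Circle about each station: (x + 14.7)² + (y + 85.8)² = 64.50²; (x − 15.6)² + (y − 49.0)² = 73.87²; (x − 35.9)² + (y + 0.2)² = 40.41².
Subtracting the JRSC equation from the PFO and HAWA equations removes the quadratic terms:
60.6 x + 269.6 y = -6229.90
101.2 x + 171.2 y = -3761.60
Solving the 2×2 system: x ≈ 3.1, y ≈ -23.8 km.
Check against JRSC (with the unrounded x, y): √((x + 14.7)²+(y + 85.8)²) = 64.50 ≈ 64.50 km. ✓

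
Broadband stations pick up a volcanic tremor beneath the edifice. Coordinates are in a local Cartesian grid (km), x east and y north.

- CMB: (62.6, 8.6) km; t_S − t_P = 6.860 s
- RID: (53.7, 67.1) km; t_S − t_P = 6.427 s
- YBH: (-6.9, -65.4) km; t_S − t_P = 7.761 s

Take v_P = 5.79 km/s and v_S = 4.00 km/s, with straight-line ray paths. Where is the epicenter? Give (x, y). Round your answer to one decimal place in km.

Distance from S−P lag: d = Δt · v_P v_S / (v_P − v_S) = Δt · (5.79·4.00)/(5.79−4.00) ≈ 12.9385·Δt.
So d_CMB = 88.76, d_RID = 83.16, d_YBH = 100.42 km.
Circle about each station: (x − 62.6)² + (y − 8.6)² = 88.76²; (x − 53.7)² + (y − 67.1)² = 83.16²; (x + 6.9)² + (y + 65.4)² = 100.42².
Subtracting the CMB equation from the RID and YBH equations removes the quadratic terms:
-17.8 x + 117.0 y = 4356.13
-139.0 x − 148.0 y = -1873.79
Solving the 2×2 system: x ≈ -22.5, y ≈ 33.8 km.

-22.5 km east, 33.8 km north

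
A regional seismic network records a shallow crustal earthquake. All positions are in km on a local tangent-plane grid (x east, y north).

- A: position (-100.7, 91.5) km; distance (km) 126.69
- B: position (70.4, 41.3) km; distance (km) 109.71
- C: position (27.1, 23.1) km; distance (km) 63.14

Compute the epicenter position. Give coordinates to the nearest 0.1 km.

(-26.1, -10.9)

Circle about each station: (x + 100.7)² + (y − 91.5)² = 126.69²; (x − 70.4)² + (y − 41.3)² = 109.71²; (x − 27.1)² + (y − 23.1)² = 63.14².
Subtracting pairs of circle equations eliminates x²+y² and gives linear equations (the radical axes):
342.2 x − 100.4 y = -7836.82
255.6 x − 136.8 y = -5181.02
Solving the 2×2 system: x ≈ -26.1, y ≈ -10.9 km.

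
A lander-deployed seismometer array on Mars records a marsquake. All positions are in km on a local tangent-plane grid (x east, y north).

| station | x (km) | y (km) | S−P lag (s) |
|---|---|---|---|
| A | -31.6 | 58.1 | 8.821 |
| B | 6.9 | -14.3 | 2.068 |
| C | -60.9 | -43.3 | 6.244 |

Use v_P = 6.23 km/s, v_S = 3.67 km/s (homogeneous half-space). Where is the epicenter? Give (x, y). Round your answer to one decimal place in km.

Distance from S−P lag: d = Δt · v_P v_S / (v_P − v_S) = Δt · (6.23·3.67)/(6.23−3.67) ≈ 8.9313·Δt.
So d_A = 78.78, d_B = 18.47, d_C = 55.77 km.
Circle about each station: (x + 31.6)² + (y − 58.1)² = 78.78²; (x − 6.9)² + (y + 14.3)² = 18.47²; (x + 60.9)² + (y + 43.3)² = 55.77².
Subtracting pairs of circle equations eliminates x²+y² and gives linear equations (the radical axes):
77.0 x − 144.8 y = 1743.08
-58.6 x − 202.8 y = 4305.53
Solving the 2×2 system: x ≈ -11.2, y ≈ -18.0 km.
Check against A (with the unrounded x, y): √((x + 31.6)²+(y − 58.1)²) = 78.78 ≈ 78.78 km. ✓

-11.2 km east, -18.0 km north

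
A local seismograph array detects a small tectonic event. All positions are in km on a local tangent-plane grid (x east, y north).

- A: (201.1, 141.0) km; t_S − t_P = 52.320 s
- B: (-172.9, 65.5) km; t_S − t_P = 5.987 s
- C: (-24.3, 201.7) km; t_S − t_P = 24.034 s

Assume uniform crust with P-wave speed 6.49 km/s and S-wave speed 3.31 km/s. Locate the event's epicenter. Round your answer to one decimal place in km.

(-149.8, 98.7)

Distance from S−P lag: d = Δt · v_P v_S / (v_P − v_S) = Δt · (6.49·3.31)/(6.49−3.31) ≈ 6.7553·Δt.
So d_A = 353.44, d_B = 40.44, d_C = 162.36 km.
Circle about each station: (x − 201.1)² + (y − 141.0)² = 353.44²; (x + 172.9)² + (y − 65.5)² = 40.44²; (x + 24.3)² + (y − 201.7)² = 162.36².
Subtracting pairs of circle equations eliminates x²+y² and gives linear equations (the radical axes):
-748.0 x − 151.0 y = 97146.89
-450.8 x + 121.4 y = 79510.23
Solving the 2×2 system: x ≈ -149.8, y ≈ 98.7 km.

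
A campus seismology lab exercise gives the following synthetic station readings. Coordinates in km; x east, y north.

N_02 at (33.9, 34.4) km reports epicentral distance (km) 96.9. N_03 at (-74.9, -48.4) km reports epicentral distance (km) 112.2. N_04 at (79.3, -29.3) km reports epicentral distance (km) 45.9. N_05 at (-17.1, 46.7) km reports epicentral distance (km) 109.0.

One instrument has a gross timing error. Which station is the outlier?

N_02

Solve using three stations at a time. Using N_03, N_04, N_05 (subtract circle equations pairwise → linear system) gives (x, y) ≈ (37.3, -47.8).
Distances from that point to each station vs reported:
  N_02: calculated 82.2 vs reported 96.9 → residual 14.7 km
  N_03: calculated 112.2 vs reported 112.2 → residual 0.0 km
  N_04: calculated 45.9 vs reported 45.9 → residual 0.0 km
  N_05: calculated 109.0 vs reported 109.0 → residual 0.0 km
N_03, N_04, N_05 are mutually consistent (residuals ≈ 0); N_02 is off by 14.7 km.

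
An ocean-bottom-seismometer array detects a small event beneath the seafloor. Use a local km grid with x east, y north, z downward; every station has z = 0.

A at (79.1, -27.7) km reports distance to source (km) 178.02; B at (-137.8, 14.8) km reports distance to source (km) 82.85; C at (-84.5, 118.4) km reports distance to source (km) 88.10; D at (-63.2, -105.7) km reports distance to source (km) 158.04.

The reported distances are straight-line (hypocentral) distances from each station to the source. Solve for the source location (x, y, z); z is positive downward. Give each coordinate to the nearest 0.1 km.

x ≈ -76.6 km, y ≈ 44.5 km, depth ≈ 47.3 km

Each station gives a sphere (x−x_i)² + (y−y_i)² + z² = d_i² (stations at z=0).
Subtracting the A sphere from B and C: z² cancels, leaving linear equations in x and y:
-433.8 x + 85.0 y = 37010.78
-327.2 x + 292.2 y = 38064.22
Solving: x ≈ -76.600, y ≈ 44.493 km (keep extra digits for the depth step; rounded: -76.6, 44.5).
Then from the A sphere: z² = 178.02² − (x − 79.1)² − (y + 27.7)² with x = -76.600, y = 44.493, so z ≈ 47.295 ≈ 47.3 km.
Check against D (with the unrounded solution): distance 158.03 ≈ 158.04 km. ✓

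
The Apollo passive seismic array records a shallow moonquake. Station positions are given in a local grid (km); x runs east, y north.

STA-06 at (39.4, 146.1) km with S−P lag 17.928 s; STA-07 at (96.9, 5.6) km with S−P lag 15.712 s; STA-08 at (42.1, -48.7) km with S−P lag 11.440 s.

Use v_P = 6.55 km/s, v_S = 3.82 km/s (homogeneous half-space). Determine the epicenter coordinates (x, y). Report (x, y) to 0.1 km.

(-47.1, 6.4)

Distance from S−P lag: d = Δt · v_P v_S / (v_P − v_S) = Δt · (6.55·3.82)/(6.55−3.82) ≈ 9.1652·Δt.
So d_STA-06 = 164.31, d_STA-07 = 144.00, d_STA-08 = 104.85 km.
Circle about each station: (x − 39.4)² + (y − 146.1)² = 164.31²; (x − 96.9)² + (y − 5.6)² = 144.00²; (x − 42.1)² + (y + 48.7)² = 104.85².
Subtracting the STA-06 equation from the STA-07 and STA-08 equations removes the quadratic terms:
115.0 x − 281.0 y = -7214.82
5.4 x − 389.6 y = -2749.22
Solving the 2×2 system: x ≈ -47.1, y ≈ 6.4 km.
Check against STA-06 (with the unrounded x, y): √((x − 39.4)²+(y − 146.1)²) = 164.30 ≈ 164.31 km. ✓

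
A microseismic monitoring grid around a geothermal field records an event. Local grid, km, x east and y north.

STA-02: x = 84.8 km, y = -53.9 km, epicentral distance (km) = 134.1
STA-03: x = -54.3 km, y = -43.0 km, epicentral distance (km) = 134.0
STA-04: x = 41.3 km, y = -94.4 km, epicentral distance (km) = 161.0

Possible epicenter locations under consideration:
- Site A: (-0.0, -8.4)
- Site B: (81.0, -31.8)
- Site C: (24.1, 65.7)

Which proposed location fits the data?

Site C

For each candidate, compare |candidate − station| to the reported distance:
Site A: residuals STA-02 37.9, STA-03 69.6, STA-04 65.6 → max 69.6 km
Site B: residuals STA-02 111.7, STA-03 1.8, STA-04 86.9 → max 111.7 km
Site C: residuals STA-02 0.0, STA-03 0.0, STA-04 0.0 → max 0.0 km
Only Site C has all residuals ≈ 0.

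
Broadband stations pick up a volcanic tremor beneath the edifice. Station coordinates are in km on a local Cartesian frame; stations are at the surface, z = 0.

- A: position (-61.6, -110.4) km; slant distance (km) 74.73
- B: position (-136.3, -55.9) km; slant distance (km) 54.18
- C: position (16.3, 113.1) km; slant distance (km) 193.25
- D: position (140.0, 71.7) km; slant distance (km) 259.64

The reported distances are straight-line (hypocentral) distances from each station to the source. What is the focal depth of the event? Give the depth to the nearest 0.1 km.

z ≈ 26.1 km

Each station gives a sphere (x−x_i)² + (y−y_i)² + z² = d_i² (stations at z=0).
Subtracting the A sphere from B and C: z² cancels, leaving linear equations in x and y:
-149.4 x + 109.0 y = 8368.88
155.8 x + 447.0 y = -34686.41
Solving: x ≈ -89.796, y ≈ -46.300 km (keep extra digits for the depth step; rounded: -89.8, -46.3).
Then from the A sphere: z² = 74.73² − (x + 61.6)² − (y + 110.4)² with x = -89.796, y = -46.300, so z ≈ 26.091 ≈ 26.1 km.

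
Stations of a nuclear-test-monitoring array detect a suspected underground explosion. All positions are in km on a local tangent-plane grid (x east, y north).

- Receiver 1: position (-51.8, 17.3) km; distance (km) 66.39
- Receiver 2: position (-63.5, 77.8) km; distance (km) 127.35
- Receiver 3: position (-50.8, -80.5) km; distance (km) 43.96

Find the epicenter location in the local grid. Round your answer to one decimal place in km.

x ≈ -26.3 km, y ≈ -44.0 km

Circle about each station: (x + 51.8)² + (y − 17.3)² = 66.39²; (x + 63.5)² + (y − 77.8)² = 127.35²; (x + 50.8)² + (y + 80.5)² = 43.96².
Subtracting pairs of circle equations eliminates x²+y² and gives linear equations (the radical axes):
-23.4 x + 121.0 y = -4707.83
2.0 x − 195.6 y = 8553.51
Solving the 2×2 system: x ≈ -26.3, y ≈ -44.0 km.
Check against Receiver 1 (with the unrounded x, y): √((x + 51.8)²+(y − 17.3)²) = 66.38 ≈ 66.39 km. ✓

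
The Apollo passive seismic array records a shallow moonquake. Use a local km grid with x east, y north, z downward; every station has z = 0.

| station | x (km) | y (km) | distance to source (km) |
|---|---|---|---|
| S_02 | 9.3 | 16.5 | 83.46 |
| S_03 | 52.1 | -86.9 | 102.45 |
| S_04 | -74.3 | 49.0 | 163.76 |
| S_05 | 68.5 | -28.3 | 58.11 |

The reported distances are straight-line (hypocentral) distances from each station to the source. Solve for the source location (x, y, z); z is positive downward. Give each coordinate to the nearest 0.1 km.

Each station gives a sphere (x−x_i)² + (y−y_i)² + z² = d_i² (stations at z=0).
Subtracting the S_02 sphere from S_03 and S_04: z² cancels, leaving linear equations in x and y:
85.6 x − 206.8 y = 6376.85
-167.2 x + 65.0 y = -12289.02
Solving: x ≈ 73.308, y ≈ -0.492 km (keep extra digits for the depth step; rounded: 73.3, -0.5).
Then from the S_02 sphere: z² = 83.46² − (x − 9.3)² − (y − 16.5)² with x = 73.308, y = -0.492, so z ≈ 50.792 ≈ 50.8 km.
Check against S_05 (with the unrounded solution): distance 58.11 ≈ 58.11 km. ✓

x ≈ 73.3 km, y ≈ -0.5 km, depth ≈ 50.8 km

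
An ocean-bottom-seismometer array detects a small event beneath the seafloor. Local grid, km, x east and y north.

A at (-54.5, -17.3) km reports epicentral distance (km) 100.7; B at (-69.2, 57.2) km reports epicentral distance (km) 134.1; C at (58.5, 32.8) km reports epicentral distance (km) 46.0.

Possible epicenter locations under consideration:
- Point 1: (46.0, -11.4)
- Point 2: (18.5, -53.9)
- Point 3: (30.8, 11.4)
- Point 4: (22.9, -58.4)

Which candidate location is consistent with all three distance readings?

For each candidate, compare |candidate − station| to the reported distance:
Point 1: residuals A 0.0, B 0.0, C 0.1 → max 0.1 km
Point 2: residuals A 19.0, B 7.4, C 49.5 → max 49.5 km
Point 3: residuals A 10.7, B 24.1, C 11.0 → max 24.1 km
Point 4: residuals A 13.1, B 13.7, C 51.9 → max 51.9 km
Only Point 1 has all residuals ≈ 0.

Point 1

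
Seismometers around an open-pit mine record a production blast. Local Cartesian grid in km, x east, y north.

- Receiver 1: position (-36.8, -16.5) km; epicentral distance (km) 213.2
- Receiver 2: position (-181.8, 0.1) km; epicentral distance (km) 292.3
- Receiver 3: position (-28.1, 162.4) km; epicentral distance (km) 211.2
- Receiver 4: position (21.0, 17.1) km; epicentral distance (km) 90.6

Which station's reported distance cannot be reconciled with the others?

Receiver 1

Solve using three stations at a time. Using Receiver 2, Receiver 3, Receiver 4 (subtract circle equations pairwise → linear system) gives (x, y) ≈ (110.5, 3.0).
Distances from that point to each station vs reported:
  Receiver 1: calculated 148.6 vs reported 213.2 → residual 64.6 km
  Receiver 2: calculated 292.3 vs reported 292.3 → residual 0.0 km
  Receiver 3: calculated 211.2 vs reported 211.2 → residual 0.0 km
  Receiver 4: calculated 90.6 vs reported 90.6 → residual 0.0 km
Receiver 2, Receiver 3, Receiver 4 are mutually consistent (residuals ≈ 0); Receiver 1 is off by 64.6 km.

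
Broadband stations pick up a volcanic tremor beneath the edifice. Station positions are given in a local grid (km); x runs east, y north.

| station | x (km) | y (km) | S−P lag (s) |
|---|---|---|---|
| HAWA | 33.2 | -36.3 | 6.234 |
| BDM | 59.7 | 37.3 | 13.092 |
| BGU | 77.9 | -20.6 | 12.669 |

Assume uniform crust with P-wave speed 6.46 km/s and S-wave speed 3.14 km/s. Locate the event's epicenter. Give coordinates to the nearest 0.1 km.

Distance from S−P lag: d = Δt · v_P v_S / (v_P − v_S) = Δt · (6.46·3.14)/(6.46−3.14) ≈ 6.1098·Δt.
So d_HAWA = 38.09, d_BDM = 79.99, d_BGU = 77.40 km.
Circle about each station: (x − 33.2)² + (y + 36.3)² = 38.09²; (x − 59.7)² + (y − 37.3)² = 79.99²; (x − 77.9)² + (y + 20.6)² = 77.40².
Subtracting pairs of circle equations eliminates x²+y² and gives linear equations (the radical axes):
53.0 x + 147.2 y = -2412.10
89.4 x + 31.4 y = -467.07
Solving the 2×2 system: x ≈ 0.6, y ≈ -16.6 km.
Check against HAWA (with the unrounded x, y): √((x − 33.2)²+(y + 36.3)²) = 38.08 ≈ 38.09 km. ✓

(0.6, -16.6)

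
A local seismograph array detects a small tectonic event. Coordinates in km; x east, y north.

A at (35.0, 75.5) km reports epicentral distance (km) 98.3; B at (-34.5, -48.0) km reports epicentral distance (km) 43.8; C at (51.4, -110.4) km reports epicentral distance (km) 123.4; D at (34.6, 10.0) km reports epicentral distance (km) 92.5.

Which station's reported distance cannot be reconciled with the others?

D

Solve using three stations at a time. Using A, B, C (subtract circle equations pairwise → linear system) gives (x, y) ≈ (-17.2, -7.8).
Distances from that point to each station vs reported:
  A: calculated 98.3 vs reported 98.3 → residual 0.0 km
  B: calculated 43.8 vs reported 43.8 → residual 0.0 km
  C: calculated 123.4 vs reported 123.4 → residual 0.0 km
  D: calculated 54.7 vs reported 92.5 → residual 37.8 km
A, B, C are mutually consistent (residuals ≈ 0); D is off by 37.8 km.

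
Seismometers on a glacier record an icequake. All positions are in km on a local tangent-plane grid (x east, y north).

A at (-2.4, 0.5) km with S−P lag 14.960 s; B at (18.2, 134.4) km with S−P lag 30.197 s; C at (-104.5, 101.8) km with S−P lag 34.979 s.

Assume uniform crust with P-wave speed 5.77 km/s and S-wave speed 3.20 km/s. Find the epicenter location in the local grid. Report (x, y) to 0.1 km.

Distance from S−P lag: d = Δt · v_P v_S / (v_P − v_S) = Δt · (5.77·3.20)/(5.77−3.20) ≈ 7.1844·Δt.
So d_A = 107.48, d_B = 216.95, d_C = 251.30 km.
Circle about each station: (x + 2.4)² + (y − 0.5)² = 107.48²; (x − 18.2)² + (y − 134.4)² = 216.95²; (x + 104.5)² + (y − 101.8)² = 251.30².
Subtracting the A equation from the B and C equations removes the quadratic terms:
41.2 x + 267.8 y = -17126.76
-204.2 x + 202.6 y = -30322.26
Solving the 2×2 system: x ≈ 73.8, y ≈ -75.3 km.
Check against A (with the unrounded x, y): √((x + 2.4)²+(y − 0.5)²) = 107.47 ≈ 107.48 km. ✓

73.8 km east, -75.3 km north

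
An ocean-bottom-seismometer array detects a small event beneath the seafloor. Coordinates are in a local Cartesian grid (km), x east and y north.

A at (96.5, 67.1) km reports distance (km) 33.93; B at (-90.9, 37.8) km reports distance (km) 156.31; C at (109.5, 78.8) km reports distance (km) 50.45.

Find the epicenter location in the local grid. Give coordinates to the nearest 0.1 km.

Circle about each station: (x − 96.5)² + (y − 67.1)² = 33.93²; (x + 90.9)² + (y − 37.8)² = 156.31²; (x − 109.5)² + (y − 78.8)² = 50.45².
Subtracting the A equation from the B and C equations removes the quadratic terms:
-374.8 x − 58.6 y = -27404.58
26.0 x + 23.4 y = 2991.07
Solving the 2×2 system: x ≈ 64.3, y ≈ 56.4 km.

x ≈ 64.3 km, y ≈ 56.4 km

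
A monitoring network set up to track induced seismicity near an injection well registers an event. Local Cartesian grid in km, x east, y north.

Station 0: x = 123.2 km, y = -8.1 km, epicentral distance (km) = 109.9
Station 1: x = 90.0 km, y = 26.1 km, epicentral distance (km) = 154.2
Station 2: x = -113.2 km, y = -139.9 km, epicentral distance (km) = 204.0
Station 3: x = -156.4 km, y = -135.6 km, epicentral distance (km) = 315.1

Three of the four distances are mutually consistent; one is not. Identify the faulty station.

Solve using three stations at a time. Using Station 0, Station 1, Station 3 (subtract circle equations pairwise → linear system) gives (x, y) ≈ (157.8, -112.3).
Distances from that point to each station vs reported:
  Station 0: calculated 109.8 vs reported 109.9 → residual 0.1 km
  Station 1: calculated 154.1 vs reported 154.2 → residual 0.1 km
  Station 2: calculated 272.4 vs reported 204.0 → residual 68.4 km
  Station 3: calculated 315.1 vs reported 315.1 → residual 0.0 km
Station 0, Station 1, Station 3 are mutually consistent (residuals ≈ 0); Station 2 is off by 68.4 km.

Station 2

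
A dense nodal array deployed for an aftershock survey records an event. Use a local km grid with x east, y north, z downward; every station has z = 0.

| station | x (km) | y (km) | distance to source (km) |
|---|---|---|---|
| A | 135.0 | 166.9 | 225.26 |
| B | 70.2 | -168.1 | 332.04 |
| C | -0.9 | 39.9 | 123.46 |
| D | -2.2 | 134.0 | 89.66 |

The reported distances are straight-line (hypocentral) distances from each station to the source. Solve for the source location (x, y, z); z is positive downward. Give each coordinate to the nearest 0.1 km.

(-82.9, 124.1, 37.8)

Each station gives a sphere (x−x_i)² + (y−y_i)² + z² = d_i² (stations at z=0).
Subtracting the A sphere from B and C: z² cancels, leaving linear equations in x and y:
-129.6 x − 670.0 y = -72403.45
-271.8 x − 254.0 y = -8988.09
Solving: x ≈ -82.905, y ≈ 124.101 km (keep extra digits for the depth step; rounded: -82.9, 124.1).
Then from the A sphere: z² = 225.26² − (x − 135.0)² − (y − 166.9)² with x = -82.905, y = 124.101, so z ≈ 37.785 ≈ 37.8 km.
Check against D (with the unrounded solution): distance 89.66 ≈ 89.66 km. ✓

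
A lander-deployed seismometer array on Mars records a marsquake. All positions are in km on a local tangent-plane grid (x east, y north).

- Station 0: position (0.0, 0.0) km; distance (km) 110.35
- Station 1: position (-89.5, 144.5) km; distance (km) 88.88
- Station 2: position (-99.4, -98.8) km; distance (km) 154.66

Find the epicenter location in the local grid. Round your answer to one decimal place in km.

-95.2 km east, 55.8 km north

Circle about each station: x² + y² = 110.35²; (x + 89.5)² + (y − 144.5)² = 88.88²; (x + 99.4)² + (y + 98.8)² = 154.66².
Subtracting pairs of circle equations eliminates x²+y² and gives linear equations (the radical axes):
-179.0 x + 289.0 y = 33167.97
-198.8 x − 197.6 y = 7899.21
Solving the 2×2 system: x ≈ -95.2, y ≈ 55.8 km.
Check against Station 0 (with the unrounded x, y): √(x²+y²) = 110.35 ≈ 110.35 km. ✓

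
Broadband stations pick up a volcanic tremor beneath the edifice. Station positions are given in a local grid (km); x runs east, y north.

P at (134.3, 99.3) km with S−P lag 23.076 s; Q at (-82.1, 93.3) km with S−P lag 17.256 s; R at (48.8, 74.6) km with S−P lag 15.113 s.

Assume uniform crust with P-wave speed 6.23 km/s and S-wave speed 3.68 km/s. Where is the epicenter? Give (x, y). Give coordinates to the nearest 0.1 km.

Distance from S−P lag: d = Δt · v_P v_S / (v_P − v_S) = Δt · (6.23·3.68)/(6.23−3.68) ≈ 8.9907·Δt.
So d_P = 207.47, d_Q = 155.14, d_R = 135.88 km.
Circle about each station: (x − 134.3)² + (y − 99.3)² = 207.47²; (x + 82.1)² + (y − 93.3)² = 155.14²; (x − 48.8)² + (y − 74.6)² = 135.88².
Subtracting the P equation from the Q and R equations removes the quadratic terms:
-432.8 x − 12.0 y = 6523.70
-171.0 x − 49.4 y = 4630.05
Solving the 2×2 system: x ≈ -13.8, y ≈ -46.0 km.

x ≈ -13.8 km, y ≈ -46.0 km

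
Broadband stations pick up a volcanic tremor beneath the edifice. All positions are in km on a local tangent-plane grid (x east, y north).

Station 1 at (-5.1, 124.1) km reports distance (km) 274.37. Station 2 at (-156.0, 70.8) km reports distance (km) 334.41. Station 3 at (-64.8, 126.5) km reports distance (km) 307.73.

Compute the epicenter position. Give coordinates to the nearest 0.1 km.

117.8 km east, -121.2 km north

Circle about each station: (x + 5.1)² + (y − 124.1)² = 274.37²; (x + 156.0)² + (y − 70.8)² = 334.41²; (x + 64.8)² + (y − 126.5)² = 307.73².
Subtracting pairs of circle equations eliminates x²+y² and gives linear equations (the radical axes):
-301.8 x − 106.6 y = -22629.33
-119.4 x + 4.8 y = -14644.39
Solving the 2×2 system: x ≈ 117.8, y ≈ -121.2 km.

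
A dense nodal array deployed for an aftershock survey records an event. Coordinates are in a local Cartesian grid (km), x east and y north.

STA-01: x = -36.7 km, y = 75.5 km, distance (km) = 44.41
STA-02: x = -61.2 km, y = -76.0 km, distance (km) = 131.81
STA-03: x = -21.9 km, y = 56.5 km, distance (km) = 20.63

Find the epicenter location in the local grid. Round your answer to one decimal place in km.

Circle about each station: (x + 36.7)² + (y − 75.5)² = 44.41²; (x + 61.2)² + (y + 76.0)² = 131.81²; (x + 21.9)² + (y − 56.5)² = 20.63².
Subtracting pairs of circle equations eliminates x²+y² and gives linear equations (the radical axes):
-49.0 x − 303.0 y = -12927.33
29.6 x − 38.0 y = -1828.63
Solving the 2×2 system: x ≈ -5.8, y ≈ 43.6 km.

(-5.8, 43.6)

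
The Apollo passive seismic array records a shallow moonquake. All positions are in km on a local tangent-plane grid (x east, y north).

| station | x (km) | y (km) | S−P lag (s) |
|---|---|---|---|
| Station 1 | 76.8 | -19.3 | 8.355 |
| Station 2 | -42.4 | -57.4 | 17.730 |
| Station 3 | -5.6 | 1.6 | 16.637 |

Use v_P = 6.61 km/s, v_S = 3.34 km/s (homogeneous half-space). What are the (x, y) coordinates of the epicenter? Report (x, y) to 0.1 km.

(75.9, -75.7)

Distance from S−P lag: d = Δt · v_P v_S / (v_P − v_S) = Δt · (6.61·3.34)/(6.61−3.34) ≈ 6.7515·Δt.
So d_Station 1 = 56.41, d_Station 2 = 119.70, d_Station 3 = 112.32 km.
Circle about each station: (x − 76.8)² + (y + 19.3)² = 56.41²; (x + 42.4)² + (y + 57.4)² = 119.70²; (x + 5.6)² + (y − 1.6)² = 112.32².
Subtracting the Station 1 equation from the Station 2 and Station 3 equations removes the quadratic terms:
-238.4 x − 76.2 y = -12324.21
-164.8 x + 41.8 y = -15670.50
Solving the 2×2 system: x ≈ 75.9, y ≈ -75.7 km.
Check against Station 1 (with the unrounded x, y): √((x − 76.8)²+(y + 19.3)²) = 56.40 ≈ 56.41 km. ✓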